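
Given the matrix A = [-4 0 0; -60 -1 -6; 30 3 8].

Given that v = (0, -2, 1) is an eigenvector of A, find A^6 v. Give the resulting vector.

(0, -128, 64)

First find the eigenvalue: Av = (0, -4, 2) = 2·(0, -2, 1), so λ = 2.
Then A^6 v = λ^6·v = 2^6·(0, -2, 1) = 64·(0, -2, 1) = (0, -128, 64).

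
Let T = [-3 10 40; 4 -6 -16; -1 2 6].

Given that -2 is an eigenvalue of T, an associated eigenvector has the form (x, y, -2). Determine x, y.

0, 8

We need (T + 2I)v = 0.
T + 2I = [[-1, 10, 40], [4, -4, -16], [-1, 2, 8]].
Row 1: (-1)·x + (10)·y + (40)·-2 = 0
Row 2: (4)·x + (-4)·y + (-16)·-2 = 0
Row 3: (-1)·x + (2)·y + (8)·-2 = 0
Solving gives x = 0, y = 8.
Check: T·(0, 8, -2) = (0, -16, 4) = -2·(0, 8, -2).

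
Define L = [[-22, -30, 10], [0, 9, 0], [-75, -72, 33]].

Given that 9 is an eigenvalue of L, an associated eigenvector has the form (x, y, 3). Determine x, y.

We need (L - 9I)v = 0.
L - 9I = [[-31, -30, 10], [0, 0, 0], [-75, -72, 24]].
Row 1: (-31)·x + (-30)·y + (10)·3 = 0
Row 2: (0)·x + (0)·y + (0)·3 = 0
Row 3: (-75)·x + (-72)·y + (24)·3 = 0
Solving gives x = 0, y = 1.
Check: L·(0, 1, 3) = (0, 9, 27) = 9·(0, 1, 3).

0, 1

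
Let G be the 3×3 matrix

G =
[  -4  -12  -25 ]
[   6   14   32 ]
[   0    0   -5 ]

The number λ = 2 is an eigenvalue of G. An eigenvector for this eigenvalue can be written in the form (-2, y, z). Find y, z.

We need (G - 2I)v = 0.
G - 2I = [[-6, -12, -25], [6, 12, 32], [0, 0, -7]].
Row 1: (-6)·-2 + (-12)·y + (-25)·z = 0
Row 2: (6)·-2 + (12)·y + (32)·z = 0
Row 3: (0)·-2 + (0)·y + (-7)·z = 0
Solving gives y = 1, z = 0.
Check: G·(-2, 1, 0) = (-4, 2, 0) = 2·(-2, 1, 0).

1, 0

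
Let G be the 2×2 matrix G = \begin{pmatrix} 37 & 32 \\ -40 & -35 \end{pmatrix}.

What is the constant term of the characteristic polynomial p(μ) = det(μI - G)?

p(0) = det(0·I − G) = det(−G) = (−1)^2·det(G).
det(G) = -15, so p(0) = -15.

-15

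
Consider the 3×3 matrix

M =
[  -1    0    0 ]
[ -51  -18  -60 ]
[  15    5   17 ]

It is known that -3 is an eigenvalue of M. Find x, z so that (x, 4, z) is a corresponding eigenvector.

0, -1

We need (M + 3I)v = 0.
M + 3I = [[2, 0, 0], [-51, -15, -60], [15, 5, 20]].
Row 1: (2)·x + (0)·4 + (0)·z = 0
Row 2: (-51)·x + (-15)·4 + (-60)·z = 0
Row 3: (15)·x + (5)·4 + (20)·z = 0
Solving gives x = 0, z = -1.
Check: M·(0, 4, -1) = (0, -12, 3) = -3·(0, 4, -1).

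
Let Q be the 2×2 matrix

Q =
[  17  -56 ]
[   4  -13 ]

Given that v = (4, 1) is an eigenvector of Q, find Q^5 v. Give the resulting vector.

First find the eigenvalue: Qv = (12, 3) = 3·(4, 1), so λ = 3.
Then Q^5 v = λ^5·v = 3^5·(4, 1) = 243·(4, 1) = (972, 243).

(972, 243)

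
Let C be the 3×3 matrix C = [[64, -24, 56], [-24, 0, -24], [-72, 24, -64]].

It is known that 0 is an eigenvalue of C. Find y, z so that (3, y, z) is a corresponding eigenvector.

1, -3

We need (C)v = 0.
C = [[64, -24, 56], [-24, 0, -24], [-72, 24, -64]].
Row 1: (64)·3 + (-24)·y + (56)·z = 0
Row 2: (-24)·3 + (0)·y + (-24)·z = 0
Row 3: (-72)·3 + (24)·y + (-64)·z = 0
Solving gives y = 1, z = -3.
Check: C·(3, 1, -3) = (0, 0, 0) = 0·(3, 1, -3).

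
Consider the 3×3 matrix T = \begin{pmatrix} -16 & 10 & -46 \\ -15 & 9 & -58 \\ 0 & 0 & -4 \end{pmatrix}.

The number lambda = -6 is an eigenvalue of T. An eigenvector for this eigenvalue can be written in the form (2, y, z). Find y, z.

We need (T + 6I)v = 0.
T + 6I = [[-10, 10, -46], [-15, 15, -58], [0, 0, 2]].
Row 1: (-10)·2 + (10)·y + (-46)·z = 0
Row 2: (-15)·2 + (15)·y + (-58)·z = 0
Row 3: (0)·2 + (0)·y + (2)·z = 0
Solving gives y = 2, z = 0.
Check: T·(2, 2, 0) = (-12, -12, 0) = -6·(2, 2, 0).

2, 0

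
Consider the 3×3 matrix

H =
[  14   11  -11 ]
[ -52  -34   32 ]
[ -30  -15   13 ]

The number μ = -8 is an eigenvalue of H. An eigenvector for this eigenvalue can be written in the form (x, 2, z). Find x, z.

-1, 0

We need (H + 8I)v = 0.
H + 8I = [[22, 11, -11], [-52, -26, 32], [-30, -15, 21]].
Row 1: (22)·x + (11)·2 + (-11)·z = 0
Row 2: (-52)·x + (-26)·2 + (32)·z = 0
Row 3: (-30)·x + (-15)·2 + (21)·z = 0
Solving gives x = -1, z = 0.
Check: H·(-1, 2, 0) = (8, -16, 0) = -8·(-1, 2, 0).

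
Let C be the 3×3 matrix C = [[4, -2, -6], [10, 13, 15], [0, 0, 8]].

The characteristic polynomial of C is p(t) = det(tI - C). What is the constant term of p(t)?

-576

p(t) = t^3 - 25t^2 + 208t - 576.
The constant term is -576.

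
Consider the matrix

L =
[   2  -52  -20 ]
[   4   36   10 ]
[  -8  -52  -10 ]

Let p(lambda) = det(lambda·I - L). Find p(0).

-800

p(0) = det(0·I − L) = det(−L) = (−1)^3·det(L).
det(L) = 800, so p(0) = -800.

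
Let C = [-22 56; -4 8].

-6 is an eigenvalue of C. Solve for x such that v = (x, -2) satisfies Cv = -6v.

-7

We need (C + 6I)v = 0.
C + 6I = [[-16, 56], [-4, 14]].
Row 1: (-16)·x + (56)·-2 = 0
Row 2: (-4)·x + (14)·-2 = 0
Solving gives x = -7.
Check: C·(-7, -2) = (42, 12) = -6·(-7, -2).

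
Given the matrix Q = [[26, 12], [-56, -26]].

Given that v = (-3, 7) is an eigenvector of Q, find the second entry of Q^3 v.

First find the eigenvalue: Qv = (6, -14) = -2·(-3, 7), so λ = -2.
Then Q^3 v = λ^3·v = (-2)^3·(-3, 7) = -8·(-3, 7) = (24, -56).

-56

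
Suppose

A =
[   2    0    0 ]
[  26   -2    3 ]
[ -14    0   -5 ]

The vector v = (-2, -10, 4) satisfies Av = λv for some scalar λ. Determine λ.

Compute Av: A·(-2, -10, 4) = (-4, -20, 8).
Since Av = λv, compare component 1: -4 = λ·-2, so λ = 2.

2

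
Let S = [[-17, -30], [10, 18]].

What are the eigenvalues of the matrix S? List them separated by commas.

-2, 3

det(S - rI) = (-17 - r)(18 - r) - (-30)·(10) = r^2 - r - 6.
This factors as (r + 2)·(r - 3) = 0.
Eigenvalues: -2, 3.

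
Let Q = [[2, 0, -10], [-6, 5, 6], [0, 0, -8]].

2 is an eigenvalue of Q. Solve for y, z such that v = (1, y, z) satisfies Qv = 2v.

2, 0

We need (Q - 2I)v = 0.
Q - 2I = [[0, 0, -10], [-6, 3, 6], [0, 0, -10]].
Row 1: (0)·1 + (0)·y + (-10)·z = 0
Row 2: (-6)·1 + (3)·y + (6)·z = 0
Row 3: (0)·1 + (0)·y + (-10)·z = 0
Solving gives y = 2, z = 0.
Check: Q·(1, 2, 0) = (2, 4, 0) = 2·(1, 2, 0).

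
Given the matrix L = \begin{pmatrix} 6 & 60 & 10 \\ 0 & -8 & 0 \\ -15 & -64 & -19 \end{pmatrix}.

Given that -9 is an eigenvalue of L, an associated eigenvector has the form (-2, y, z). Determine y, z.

0, 3

We need (L + 9I)v = 0.
L + 9I = [[15, 60, 10], [0, 1, 0], [-15, -64, -10]].
Row 1: (15)·-2 + (60)·y + (10)·z = 0
Row 2: (0)·-2 + (1)·y + (0)·z = 0
Row 3: (-15)·-2 + (-64)·y + (-10)·z = 0
Solving gives y = 0, z = 3.
Check: L·(-2, 0, 3) = (18, 0, -27) = -9·(-2, 0, 3).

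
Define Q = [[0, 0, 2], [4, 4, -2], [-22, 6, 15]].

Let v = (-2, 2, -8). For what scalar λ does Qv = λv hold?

8

Compute Qv: Q·(-2, 2, -8) = (-16, 16, -64).
Since Qv = λv, compare component 1: -16 = λ·-2, so λ = 8.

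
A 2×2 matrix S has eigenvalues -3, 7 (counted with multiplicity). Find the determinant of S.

-21

det(S) is the product of the eigenvalues: (-3) · (7) = -21.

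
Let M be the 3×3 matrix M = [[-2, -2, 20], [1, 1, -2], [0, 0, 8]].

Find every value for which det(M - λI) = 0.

Compute the characteristic polynomial p(lambda) = det(lambda·I - M).
Expanding along the first row, p(lambda) = lambda^3 - 7·lambda^2 - 8·lambda.
Since p(-1) = 0, lambda = -1 is a root.
Factor out (lambda + 1): p(lambda) = (lambda + 1)·(lambda^2 - 8·lambda).
The quadratic factors as lambda·(lambda - 8).
Eigenvalues: -1, 0, 8.

-1, 0, 8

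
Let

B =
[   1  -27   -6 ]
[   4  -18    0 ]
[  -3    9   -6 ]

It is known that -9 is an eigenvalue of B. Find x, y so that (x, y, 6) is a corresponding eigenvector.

-18, -8

We need (B + 9I)v = 0.
B + 9I = [[10, -27, -6], [4, -9, 0], [-3, 9, 3]].
Row 1: (10)·x + (-27)·y + (-6)·6 = 0
Row 2: (4)·x + (-9)·y + (0)·6 = 0
Row 3: (-3)·x + (9)·y + (3)·6 = 0
Solving gives x = -18, y = -8.
Check: B·(-18, -8, 6) = (162, 72, -54) = -9·(-18, -8, 6).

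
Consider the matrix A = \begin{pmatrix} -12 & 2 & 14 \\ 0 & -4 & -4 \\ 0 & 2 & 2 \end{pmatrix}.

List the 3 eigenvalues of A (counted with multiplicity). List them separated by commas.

Set up det(tI - A) = 0.
Cofactor expansion gives p(t) = t^3 + 14t^2 + 24t.
Since p(-12) = 0, t = -12 is a root.
Dividing by (t + 12) leaves t^2 + 2t.
The quadratic factors as (t + 2)·t.
Eigenvalues: -12, -2, 0.

-12, -2, 0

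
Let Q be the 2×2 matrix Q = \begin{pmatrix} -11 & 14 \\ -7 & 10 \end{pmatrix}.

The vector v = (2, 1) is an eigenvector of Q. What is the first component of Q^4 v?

First find the eigenvalue: Qv = (-8, -4) = -4·(2, 1), so λ = -4.
Then Q^4 v = λ^4·v = (-4)^4·(2, 1) = 256·(2, 1) = (512, 256).

512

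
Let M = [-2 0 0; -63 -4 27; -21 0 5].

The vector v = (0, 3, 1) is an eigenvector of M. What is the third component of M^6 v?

First find the eigenvalue: Mv = (0, 15, 5) = 5·(0, 3, 1), so λ = 5.
Then M^6 v = λ^6·v = 5^6·(0, 3, 1) = 15625·(0, 3, 1) = (0, 46875, 15625).

15625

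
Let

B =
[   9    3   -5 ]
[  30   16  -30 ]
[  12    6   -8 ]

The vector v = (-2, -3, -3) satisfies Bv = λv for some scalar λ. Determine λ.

6

Compute Bv: B·(-2, -3, -3) = (-12, -18, -18).
Since Bv = λv, compare component 1: -12 = λ·-2, so λ = 6.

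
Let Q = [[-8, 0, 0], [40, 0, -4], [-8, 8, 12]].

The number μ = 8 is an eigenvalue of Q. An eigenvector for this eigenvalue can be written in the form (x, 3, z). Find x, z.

0, -6

We need (Q - 8I)v = 0.
Q - 8I = [[-16, 0, 0], [40, -8, -4], [-8, 8, 4]].
Row 1: (-16)·x + (0)·3 + (0)·z = 0
Row 2: (40)·x + (-8)·3 + (-4)·z = 0
Row 3: (-8)·x + (8)·3 + (4)·z = 0
Solving gives x = 0, z = -6.
Check: Q·(0, 3, -6) = (0, 24, -48) = 8·(0, 3, -6).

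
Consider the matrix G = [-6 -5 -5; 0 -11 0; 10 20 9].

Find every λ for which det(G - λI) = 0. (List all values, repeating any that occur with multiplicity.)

The characteristic polynomial is p(lambda) = det(lambda·I - G).
Cofactor expansion gives p(lambda) = lambda^3 + 8·lambda^2 - 37·lambda - 44.
Since p(4) = 0, lambda = 4 is a root.
Dividing by (lambda - 4) leaves lambda^2 + 12·lambda + 11.
The quadratic factors as (lambda + 11)·(lambda + 1).
Eigenvalues: -11, -1, 4.

-11, -1, 4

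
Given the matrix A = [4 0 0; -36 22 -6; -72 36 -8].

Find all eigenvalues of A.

Set up det(λI - A) = 0.
Expanding along the first row, p(λ) = λ^3 - 18λ^2 + 96λ - 160.
Since p(4) = 0, λ = 4 is a root.
Dividing by (λ - 4) leaves λ^2 - 14λ + 40.
The quadratic factors as (λ - 4)·(λ - 10).
Eigenvalues: 4, 4, 10.

4, 4, 10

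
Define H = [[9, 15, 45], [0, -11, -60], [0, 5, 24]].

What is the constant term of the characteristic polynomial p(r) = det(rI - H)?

-324

p(0) = det(0·I − H) = det(−H) = (−1)^3·det(H).
det(H) = 324, so p(0) = -324.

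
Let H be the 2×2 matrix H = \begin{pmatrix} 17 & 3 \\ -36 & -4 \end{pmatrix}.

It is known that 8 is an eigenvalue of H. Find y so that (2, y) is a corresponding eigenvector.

We need (H - 8I)v = 0.
H - 8I = [[9, 3], [-36, -12]].
Row 1: (9)·2 + (3)·y = 0
Row 2: (-36)·2 + (-12)·y = 0
Solving gives y = -6.
Check: H·(2, -6) = (16, -48) = 8·(2, -6).

-6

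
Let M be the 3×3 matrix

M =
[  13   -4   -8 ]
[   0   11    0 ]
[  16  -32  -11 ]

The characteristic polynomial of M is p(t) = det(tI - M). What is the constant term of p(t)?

p(t) = t^3 - 13t^2 + 7t + 165.
The constant term is 165.

165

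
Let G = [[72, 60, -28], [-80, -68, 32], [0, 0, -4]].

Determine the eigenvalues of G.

Compute the characteristic polynomial p(s) = det(sI - G).
Expanding the 3×3 determinant: p(s) = s^3 - 112s - 384.
Try s = -8: p(-8) = 0, so -8 is a root.
Factor out (s + 8): p(s) = (s + 8)·(s^2 - 8s - 48).
The quadratic factors as (s + 4)·(s - 12).
Eigenvalues: -8, -4, 12.

-8, -4, 12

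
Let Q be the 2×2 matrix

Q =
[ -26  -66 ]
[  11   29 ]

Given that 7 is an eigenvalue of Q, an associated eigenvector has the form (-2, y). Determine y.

1

We need (Q - 7I)v = 0.
Q - 7I = [[-33, -66], [11, 22]].
Row 1: (-33)·-2 + (-66)·y = 0
Row 2: (11)·-2 + (22)·y = 0
Solving gives y = 1.
Check: Q·(-2, 1) = (-14, 7) = 7·(-2, 1).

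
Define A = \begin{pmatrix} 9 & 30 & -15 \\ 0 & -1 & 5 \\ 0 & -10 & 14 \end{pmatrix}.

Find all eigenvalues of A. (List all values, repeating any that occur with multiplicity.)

Compute the characteristic polynomial p(s) = det(sI - A).
Cofactor expansion gives p(s) = s^3 - 22s^2 + 153s - 324.
Try s = 4: p(4) = 0, so 4 is a root.
Dividing by (s - 4) leaves s^2 - 18s + 81.
The quadratic factor is (s - 9)^2.
Eigenvalues: 4, 9, 9.

4, 9, 9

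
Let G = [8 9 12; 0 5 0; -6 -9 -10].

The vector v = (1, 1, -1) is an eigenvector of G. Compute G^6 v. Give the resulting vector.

(15625, 15625, -15625)

First find the eigenvalue: Gv = (5, 5, -5) = 5·(1, 1, -1), so λ = 5.
Then G^6 v = λ^6·v = 5^6·(1, 1, -1) = 15625·(1, 1, -1) = (15625, 15625, -15625).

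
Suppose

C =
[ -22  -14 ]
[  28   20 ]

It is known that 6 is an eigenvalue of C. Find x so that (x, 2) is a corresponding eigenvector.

-1

We need (C - 6I)v = 0.
C - 6I = [[-28, -14], [28, 14]].
Row 1: (-28)·x + (-14)·2 = 0
Row 2: (28)·x + (14)·2 = 0
Solving gives x = -1.
Check: C·(-1, 2) = (-6, 12) = 6·(-1, 2).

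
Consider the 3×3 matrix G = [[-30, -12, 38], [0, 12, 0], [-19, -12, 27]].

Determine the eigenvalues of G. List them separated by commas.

Compute the characteristic polynomial p(r) = det(rI - G).
Cofactor expansion gives p(r) = r^3 - 9r^2 - 124r + 1056.
Try r = 8: p(8) = 0, so 8 is a root.
Factor out (r - 8): p(r) = (r - 8)·(r^2 - r - 132).
The quadratic factors as (r + 11)·(r - 12).
Eigenvalues: -11, 8, 12.

-11, 8, 12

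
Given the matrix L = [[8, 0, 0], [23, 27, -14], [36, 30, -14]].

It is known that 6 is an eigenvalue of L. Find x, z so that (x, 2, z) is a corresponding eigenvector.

0, 3

We need (L - 6I)v = 0.
L - 6I = [[2, 0, 0], [23, 21, -14], [36, 30, -20]].
Row 1: (2)·x + (0)·2 + (0)·z = 0
Row 2: (23)·x + (21)·2 + (-14)·z = 0
Row 3: (36)·x + (30)·2 + (-20)·z = 0
Solving gives x = 0, z = 3.
Check: L·(0, 2, 3) = (0, 12, 18) = 6·(0, 2, 3).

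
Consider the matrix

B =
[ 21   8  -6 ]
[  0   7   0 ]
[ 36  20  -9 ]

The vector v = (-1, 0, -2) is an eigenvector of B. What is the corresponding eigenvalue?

Compute Bv: B·(-1, 0, -2) = (-9, 0, -18).
Since Bv = λv, compare component 1: -9 = λ·-1, so λ = 9.

9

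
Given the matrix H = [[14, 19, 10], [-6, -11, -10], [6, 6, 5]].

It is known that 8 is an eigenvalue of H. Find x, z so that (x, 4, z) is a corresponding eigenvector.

We need (H - 8I)v = 0.
H - 8I = [[6, 19, 10], [-6, -19, -10], [6, 6, -3]].
Row 1: (6)·x + (19)·4 + (10)·z = 0
Row 2: (-6)·x + (-19)·4 + (-10)·z = 0
Row 3: (6)·x + (6)·4 + (-3)·z = 0
Solving gives x = -6, z = -4.
Check: H·(-6, 4, -4) = (-48, 32, -32) = 8·(-6, 4, -4).

-6, -4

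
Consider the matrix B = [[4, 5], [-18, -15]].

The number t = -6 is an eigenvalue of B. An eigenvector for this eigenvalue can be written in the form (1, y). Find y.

-2

We need (B + 6I)v = 0.
B + 6I = [[10, 5], [-18, -9]].
Row 1: (10)·1 + (5)·y = 0
Row 2: (-18)·1 + (-9)·y = 0
Solving gives y = -2.
Check: B·(1, -2) = (-6, 12) = -6·(1, -2).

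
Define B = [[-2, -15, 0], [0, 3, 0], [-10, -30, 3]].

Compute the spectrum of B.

Compute the characteristic polynomial p(lambda) = det(lambda·I - B).
Expanding the 3×3 determinant: p(lambda) = lambda^3 - 4·lambda^2 - 3·lambda + 18.
Since p(3) = 0, lambda = 3 is a root.
Dividing by (lambda - 3) leaves lambda^2 - lambda - 6.
The quadratic factors as (lambda + 2)·(lambda - 3).
Eigenvalues: -2, 3, 3.

-2, 3, 3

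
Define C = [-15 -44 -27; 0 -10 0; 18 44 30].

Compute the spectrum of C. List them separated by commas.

-10, 3, 12

Compute the characteristic polynomial p(lambda) = det(lambda·I - C).
Expanding along the first row, p(lambda) = lambda^3 - 5·lambda^2 - 114·lambda + 360.
Rational-root test: lambda = 12 gives p(12) = 0.
Factor out (lambda - 12): p(lambda) = (lambda - 12)·(lambda^2 + 7·lambda - 30).
The quadratic factors as (lambda + 10)·(lambda - 3).
Eigenvalues: -10, 3, 12.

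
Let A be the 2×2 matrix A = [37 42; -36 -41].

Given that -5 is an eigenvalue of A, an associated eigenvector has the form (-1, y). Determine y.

1

We need (A + 5I)v = 0.
A + 5I = [[42, 42], [-36, -36]].
Row 1: (42)·-1 + (42)·y = 0
Row 2: (-36)·-1 + (-36)·y = 0
Solving gives y = 1.
Check: A·(-1, 1) = (5, -5) = -5·(-1, 1).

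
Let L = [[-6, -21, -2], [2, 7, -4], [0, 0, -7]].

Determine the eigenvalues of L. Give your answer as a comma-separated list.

Set up det(λI - L) = 0.
Cofactor expansion gives p(λ) = λ^3 + 6λ^2 - 7λ.
Since p(-7) = 0, λ = -7 is a root.
Factor out (λ + 7): p(λ) = (λ + 7)·(λ^2 - λ).
The quadratic factors as λ·(λ - 1).
Eigenvalues: -7, 0, 1.

-7, 0, 1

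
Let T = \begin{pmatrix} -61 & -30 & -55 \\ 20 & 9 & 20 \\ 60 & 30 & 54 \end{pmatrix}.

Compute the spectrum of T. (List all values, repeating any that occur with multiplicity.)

-6, -1, 9

Set up det(lambda·I - T) = 0.
Cofactor expansion gives p(lambda) = lambda^3 - 2·lambda^2 - 57·lambda - 54.
Try lambda = -1: p(-1) = 0, so -1 is a root.
Factor out (lambda + 1): p(lambda) = (lambda + 1)·(lambda^2 - 3·lambda - 54).
The quadratic factors as (lambda + 6)·(lambda - 9).
Eigenvalues: -6, -1, 9.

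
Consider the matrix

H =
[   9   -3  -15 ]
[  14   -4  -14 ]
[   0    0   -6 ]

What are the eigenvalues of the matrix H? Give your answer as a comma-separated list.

Set up det(sI - H) = 0.
Expanding along the first row, p(s) = s^3 + s^2 - 24s + 36.
Since p(2) = 0, s = 2 is a root.
Factor out (s - 2): p(s) = (s - 2)·(s^2 + 3s - 18).
The quadratic factors as (s + 6)·(s - 3).
Eigenvalues: -6, 2, 3.

-6, 2, 3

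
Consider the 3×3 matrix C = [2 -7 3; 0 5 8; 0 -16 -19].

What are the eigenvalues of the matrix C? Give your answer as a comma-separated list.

-11, -3, 2

The characteristic polynomial is p(λ) = det(λI - C).
Cofactor expansion gives p(λ) = λ^3 + 12λ^2 + 5λ - 66.
Rational-root test: λ = 2 gives p(2) = 0.
Factor out (λ - 2): p(λ) = (λ - 2)·(λ^2 + 14λ + 33).
The quadratic factors as (λ + 11)·(λ + 3).
Eigenvalues: -11, -3, 2.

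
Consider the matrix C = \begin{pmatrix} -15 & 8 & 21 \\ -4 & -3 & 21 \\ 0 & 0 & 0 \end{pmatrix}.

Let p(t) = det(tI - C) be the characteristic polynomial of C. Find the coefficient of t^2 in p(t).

The coefficient of t^2 of det(tI - C) is −trace(C).
trace(C) = (-15) + (-3) + (0) = -18, so the coefficient is 18.

18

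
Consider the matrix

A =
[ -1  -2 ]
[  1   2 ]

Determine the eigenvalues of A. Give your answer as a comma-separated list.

0, 1

det(A - sI) = (-1 - s)(2 - s) - (-2)·(1) = s^2 - s.
This factors as s·(s - 1) = 0.
Eigenvalues: 0, 1.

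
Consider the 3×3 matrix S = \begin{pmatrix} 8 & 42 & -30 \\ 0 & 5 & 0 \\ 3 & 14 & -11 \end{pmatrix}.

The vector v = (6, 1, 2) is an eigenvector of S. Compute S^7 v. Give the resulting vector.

(468750, 78125, 156250)

First find the eigenvalue: Sv = (30, 5, 10) = 5·(6, 1, 2), so λ = 5.
Then S^7 v = λ^7·v = 5^7·(6, 1, 2) = 78125·(6, 1, 2) = (468750, 78125, 156250).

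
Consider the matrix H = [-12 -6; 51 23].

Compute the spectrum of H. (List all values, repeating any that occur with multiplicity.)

det(H - λI) = (-12 - λ)(23 - λ) - (-6)·(51) = λ^2 - 11λ + 30.
This factors as (λ - 5)·(λ - 6) = 0.
Eigenvalues: 5, 6.

5, 6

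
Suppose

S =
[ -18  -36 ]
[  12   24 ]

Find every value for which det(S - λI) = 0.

0, 6

det(S - sI) = (-18 - s)(24 - s) - (-36)·(12) = s^2 - 6s.
This factors as s·(s - 6) = 0.
Eigenvalues: 0, 6.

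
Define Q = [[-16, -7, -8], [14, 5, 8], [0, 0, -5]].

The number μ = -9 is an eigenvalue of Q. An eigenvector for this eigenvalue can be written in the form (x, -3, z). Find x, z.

We need (Q + 9I)v = 0.
Q + 9I = [[-7, -7, -8], [14, 14, 8], [0, 0, 4]].
Row 1: (-7)·x + (-7)·-3 + (-8)·z = 0
Row 2: (14)·x + (14)·-3 + (8)·z = 0
Row 3: (0)·x + (0)·-3 + (4)·z = 0
Solving gives x = 3, z = 0.
Check: Q·(3, -3, 0) = (-27, 27, 0) = -9·(3, -3, 0).

3, 0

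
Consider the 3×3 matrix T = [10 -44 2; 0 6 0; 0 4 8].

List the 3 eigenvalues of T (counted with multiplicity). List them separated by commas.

6, 8, 10

Set up det(μI - T) = 0.
Expanding along the first row, p(μ) = μ^3 - 24μ^2 + 188μ - 480.
Rational-root test: μ = 8 gives p(8) = 0.
Dividing by (μ - 8) leaves μ^2 - 16μ + 60.
The quadratic factors as (μ - 6)·(μ - 10).
Eigenvalues: 6, 8, 10.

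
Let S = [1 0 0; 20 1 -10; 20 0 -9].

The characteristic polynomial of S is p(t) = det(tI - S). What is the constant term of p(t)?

9

p(t) = t^3 + 7t^2 - 17t + 9.
The constant term is 9.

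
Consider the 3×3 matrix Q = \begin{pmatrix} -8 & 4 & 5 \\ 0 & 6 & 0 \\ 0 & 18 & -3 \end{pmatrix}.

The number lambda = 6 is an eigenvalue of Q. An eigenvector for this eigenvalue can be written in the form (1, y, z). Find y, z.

1, 2

We need (Q - 6I)v = 0.
Q - 6I = [[-14, 4, 5], [0, 0, 0], [0, 18, -9]].
Row 1: (-14)·1 + (4)·y + (5)·z = 0
Row 2: (0)·1 + (0)·y + (0)·z = 0
Row 3: (0)·1 + (18)·y + (-9)·z = 0
Solving gives y = 1, z = 2.
Check: Q·(1, 1, 2) = (6, 6, 12) = 6·(1, 1, 2).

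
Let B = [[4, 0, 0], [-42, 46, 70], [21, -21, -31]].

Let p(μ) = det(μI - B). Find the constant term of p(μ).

-176

p(μ) = μ^3 - 19μ^2 + 104μ - 176.
The constant term is -176.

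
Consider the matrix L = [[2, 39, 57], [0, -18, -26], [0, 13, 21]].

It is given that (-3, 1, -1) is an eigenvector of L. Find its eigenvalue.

Compute Lv: L·(-3, 1, -1) = (-24, 8, -8).
Since Lv = λv, compare component 1: -24 = λ·-3, so λ = 8.

8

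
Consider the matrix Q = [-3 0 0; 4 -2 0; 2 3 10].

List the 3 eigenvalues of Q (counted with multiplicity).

Q is lower triangular, so its eigenvalues are the diagonal entries.
Diagonal: -3, -2, 10.

-3, -2, 10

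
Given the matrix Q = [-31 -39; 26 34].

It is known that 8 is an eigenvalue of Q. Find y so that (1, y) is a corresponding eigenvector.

-1

We need (Q - 8I)v = 0.
Q - 8I = [[-39, -39], [26, 26]].
Row 1: (-39)·1 + (-39)·y = 0
Row 2: (26)·1 + (26)·y = 0
Solving gives y = -1.
Check: Q·(1, -1) = (8, -8) = 8·(1, -1).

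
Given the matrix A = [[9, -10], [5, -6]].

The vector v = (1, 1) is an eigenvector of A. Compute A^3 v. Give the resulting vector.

First find the eigenvalue: Av = (-1, -1) = -1·(1, 1), so λ = -1.
Then A^3 v = λ^3·v = (-1)^3·(1, 1) = -1·(1, 1) = (-1, -1).

(-1, -1)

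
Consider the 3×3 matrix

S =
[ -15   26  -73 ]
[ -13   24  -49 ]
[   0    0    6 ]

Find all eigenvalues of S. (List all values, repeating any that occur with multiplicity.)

Compute the characteristic polynomial p(μ) = det(μI - S).
Expanding along the first row, p(μ) = μ^3 - 15μ^2 + 32μ + 132.
Try μ = -2: p(-2) = 0, so -2 is a root.
Dividing by (μ + 2) leaves μ^2 - 17μ + 66.
The quadratic factors as (μ - 6)·(μ - 11).
Eigenvalues: -2, 6, 11.

-2, 6, 11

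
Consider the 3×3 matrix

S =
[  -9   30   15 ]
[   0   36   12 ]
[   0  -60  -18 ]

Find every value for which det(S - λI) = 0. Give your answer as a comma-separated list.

-9, 6, 12

The characteristic polynomial is p(λ) = det(λI - S).
Expanding the 3×3 determinant: p(λ) = λ^3 - 9λ^2 - 90λ + 648.
Rational-root test: λ = -9 gives p(-9) = 0.
Dividing by (λ + 9) leaves λ^2 - 18λ + 72.
The quadratic factors as (λ - 6)·(λ - 12).
Eigenvalues: -9, 6, 12.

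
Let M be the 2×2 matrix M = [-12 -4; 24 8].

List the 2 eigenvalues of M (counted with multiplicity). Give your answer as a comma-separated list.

det(M - λI) = (-12 - λ)(8 - λ) - (-4)·(24) = λ^2 + 4λ.
This factors as (λ + 4)·λ = 0.
Eigenvalues: -4, 0.

-4, 0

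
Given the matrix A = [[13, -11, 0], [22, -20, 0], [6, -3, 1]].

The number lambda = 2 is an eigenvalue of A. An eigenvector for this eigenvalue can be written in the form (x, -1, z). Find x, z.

-1, -3

We need (A - 2I)v = 0.
A - 2I = [[11, -11, 0], [22, -22, 0], [6, -3, -1]].
Row 1: (11)·x + (-11)·-1 + (0)·z = 0
Row 2: (22)·x + (-22)·-1 + (0)·z = 0
Row 3: (6)·x + (-3)·-1 + (-1)·z = 0
Solving gives x = -1, z = -3.
Check: A·(-1, -1, -3) = (-2, -2, -6) = 2·(-1, -1, -3).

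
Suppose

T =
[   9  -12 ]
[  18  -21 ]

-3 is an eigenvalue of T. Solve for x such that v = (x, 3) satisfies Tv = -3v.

We need (T + 3I)v = 0.
T + 3I = [[12, -12], [18, -18]].
Row 1: (12)·x + (-12)·3 = 0
Row 2: (18)·x + (-18)·3 = 0
Solving gives x = 3.
Check: T·(3, 3) = (-9, -9) = -3·(3, 3).

3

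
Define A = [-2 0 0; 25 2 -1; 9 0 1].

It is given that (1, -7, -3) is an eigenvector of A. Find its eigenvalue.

Compute Av: A·(1, -7, -3) = (-2, 14, 6).
Since Av = λv, compare component 1: -2 = λ·1, so λ = -2.

-2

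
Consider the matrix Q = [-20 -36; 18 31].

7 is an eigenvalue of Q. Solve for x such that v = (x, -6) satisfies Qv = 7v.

We need (Q - 7I)v = 0.
Q - 7I = [[-27, -36], [18, 24]].
Row 1: (-27)·x + (-36)·-6 = 0
Row 2: (18)·x + (24)·-6 = 0
Solving gives x = 8.
Check: Q·(8, -6) = (56, -42) = 7·(8, -6).

8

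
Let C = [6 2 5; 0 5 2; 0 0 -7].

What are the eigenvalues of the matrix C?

-7, 5, 6

C is upper triangular, so its eigenvalues are the diagonal entries.
Diagonal: 6, 5, -7.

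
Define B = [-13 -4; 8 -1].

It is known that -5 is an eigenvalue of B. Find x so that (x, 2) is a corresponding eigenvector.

We need (B + 5I)v = 0.
B + 5I = [[-8, -4], [8, 4]].
Row 1: (-8)·x + (-4)·2 = 0
Row 2: (8)·x + (4)·2 = 0
Solving gives x = -1.
Check: B·(-1, 2) = (5, -10) = -5·(-1, 2).

-1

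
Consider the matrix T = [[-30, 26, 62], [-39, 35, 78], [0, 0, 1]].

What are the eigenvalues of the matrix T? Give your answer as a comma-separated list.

-4, 1, 9

Set up det(sI - T) = 0.
Expanding the 3×3 determinant: p(s) = s^3 - 6s^2 - 31s + 36.
Rational-root test: s = 1 gives p(1) = 0.
Factor out (s - 1): p(s) = (s - 1)·(s^2 - 5s - 36).
The quadratic factors as (s + 4)·(s - 9).
Eigenvalues: -4, 1, 9.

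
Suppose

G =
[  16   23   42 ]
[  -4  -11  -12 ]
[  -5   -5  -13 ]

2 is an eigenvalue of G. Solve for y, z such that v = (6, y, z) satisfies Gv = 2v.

0, -2

We need (G - 2I)v = 0.
G - 2I = [[14, 23, 42], [-4, -13, -12], [-5, -5, -15]].
Row 1: (14)·6 + (23)·y + (42)·z = 0
Row 2: (-4)·6 + (-13)·y + (-12)·z = 0
Row 3: (-5)·6 + (-5)·y + (-15)·z = 0
Solving gives y = 0, z = -2.
Check: G·(6, 0, -2) = (12, 0, -4) = 2·(6, 0, -2).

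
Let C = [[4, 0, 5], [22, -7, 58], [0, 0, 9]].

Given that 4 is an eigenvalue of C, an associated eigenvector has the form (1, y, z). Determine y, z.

2, 0

We need (C - 4I)v = 0.
C - 4I = [[0, 0, 5], [22, -11, 58], [0, 0, 5]].
Row 1: (0)·1 + (0)·y + (5)·z = 0
Row 2: (22)·1 + (-11)·y + (58)·z = 0
Row 3: (0)·1 + (0)·y + (5)·z = 0
Solving gives y = 2, z = 0.
Check: C·(1, 2, 0) = (4, 8, 0) = 4·(1, 2, 0).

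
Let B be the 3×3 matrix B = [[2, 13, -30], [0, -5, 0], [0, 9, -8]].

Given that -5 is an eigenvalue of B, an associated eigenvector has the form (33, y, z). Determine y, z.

3, 9

We need (B + 5I)v = 0.
B + 5I = [[7, 13, -30], [0, 0, 0], [0, 9, -3]].
Row 1: (7)·33 + (13)·y + (-30)·z = 0
Row 2: (0)·33 + (0)·y + (0)·z = 0
Row 3: (0)·33 + (9)·y + (-3)·z = 0
Solving gives y = 3, z = 9.
Check: B·(33, 3, 9) = (-165, -15, -45) = -5·(33, 3, 9).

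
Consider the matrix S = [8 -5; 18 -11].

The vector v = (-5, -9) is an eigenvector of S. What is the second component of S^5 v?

First find the eigenvalue: Sv = (5, 9) = -1·(-5, -9), so λ = -1.
Then S^5 v = λ^5·v = (-1)^5·(-5, -9) = -1·(-5, -9) = (5, 9).

9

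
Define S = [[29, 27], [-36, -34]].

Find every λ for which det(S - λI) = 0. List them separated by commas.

det(S - μI) = (29 - μ)(-34 - μ) - (27)·(-36) = μ^2 + 5μ - 14.
This factors as (μ + 7)·(μ - 2) = 0.
Eigenvalues: -7, 2.

-7, 2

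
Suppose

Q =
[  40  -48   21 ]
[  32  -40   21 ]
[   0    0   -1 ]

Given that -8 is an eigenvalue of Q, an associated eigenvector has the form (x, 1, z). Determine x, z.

We need (Q + 8I)v = 0.
Q + 8I = [[48, -48, 21], [32, -32, 21], [0, 0, 7]].
Row 1: (48)·x + (-48)·1 + (21)·z = 0
Row 2: (32)·x + (-32)·1 + (21)·z = 0
Row 3: (0)·x + (0)·1 + (7)·z = 0
Solving gives x = 1, z = 0.
Check: Q·(1, 1, 0) = (-8, -8, 0) = -8·(1, 1, 0).

1, 0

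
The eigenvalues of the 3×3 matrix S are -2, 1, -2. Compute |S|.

4

det(S) is the product of the eigenvalues: (-2) · (1) · (-2) = 4.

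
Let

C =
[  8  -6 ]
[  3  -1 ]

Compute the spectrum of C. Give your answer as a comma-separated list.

2, 5

det(C - lambda·I) = (8 - lambda)(-1 - lambda) - (-6)·(3) = lambda^2 - 7·lambda + 10.
This factors as (lambda - 2)·(lambda - 5) = 0.
Eigenvalues: 2, 5.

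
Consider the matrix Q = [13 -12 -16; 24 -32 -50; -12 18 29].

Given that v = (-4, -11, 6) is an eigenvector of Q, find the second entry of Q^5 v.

First find the eigenvalue: Qv = (-16, -44, 24) = 4·(-4, -11, 6), so λ = 4.
Then Q^5 v = λ^5·v = 4^5·(-4, -11, 6) = 1024·(-4, -11, 6) = (-4096, -11264, 6144).

-11264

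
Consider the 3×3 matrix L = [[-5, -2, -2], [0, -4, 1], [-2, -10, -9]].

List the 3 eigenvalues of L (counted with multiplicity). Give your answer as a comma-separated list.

-7, -6, -5

Compute the characteristic polynomial p(t) = det(tI - L).
Expanding along the first row, p(t) = t^3 + 18t^2 + 107t + 210.
Since p(-5) = 0, t = -5 is a root.
Dividing by (t + 5) leaves t^2 + 13t + 42.
The quadratic factors as (t + 7)·(t + 6).
Eigenvalues: -7, -6, -5.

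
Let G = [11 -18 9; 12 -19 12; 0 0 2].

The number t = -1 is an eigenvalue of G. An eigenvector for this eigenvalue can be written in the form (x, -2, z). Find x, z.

We need (G + 1I)v = 0.
G + 1I = [[12, -18, 9], [12, -18, 12], [0, 0, 3]].
Row 1: (12)·x + (-18)·-2 + (9)·z = 0
Row 2: (12)·x + (-18)·-2 + (12)·z = 0
Row 3: (0)·x + (0)·-2 + (3)·z = 0
Solving gives x = -3, z = 0.
Check: G·(-3, -2, 0) = (3, 2, 0) = -1·(-3, -2, 0).

-3, 0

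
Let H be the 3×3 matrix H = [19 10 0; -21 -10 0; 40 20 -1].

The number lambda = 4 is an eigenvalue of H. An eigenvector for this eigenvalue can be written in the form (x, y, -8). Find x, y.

We need (H - 4I)v = 0.
H - 4I = [[15, 10, 0], [-21, -14, 0], [40, 20, -5]].
Row 1: (15)·x + (10)·y + (0)·-8 = 0
Row 2: (-21)·x + (-14)·y + (0)·-8 = 0
Row 3: (40)·x + (20)·y + (-5)·-8 = 0
Solving gives x = -4, y = 6.
Check: H·(-4, 6, -8) = (-16, 24, -32) = 4·(-4, 6, -8).

-4, 6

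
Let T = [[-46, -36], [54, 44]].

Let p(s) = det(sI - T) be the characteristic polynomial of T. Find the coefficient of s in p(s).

The coefficient of s of det(sI - T) is −trace(T).
trace(T) = (-46) + (44) = -2, so the coefficient is 2.

2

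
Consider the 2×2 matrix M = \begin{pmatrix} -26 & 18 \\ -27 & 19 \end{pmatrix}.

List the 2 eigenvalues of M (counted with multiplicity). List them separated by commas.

det(M - sI) = (-26 - s)(19 - s) - (18)·(-27) = s^2 + 7s - 8.
This factors as (s + 8)·(s - 1) = 0.
Eigenvalues: -8, 1.

-8, 1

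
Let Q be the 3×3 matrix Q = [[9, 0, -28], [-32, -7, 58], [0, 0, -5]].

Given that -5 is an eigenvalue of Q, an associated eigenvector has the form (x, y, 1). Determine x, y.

2, -3

We need (Q + 5I)v = 0.
Q + 5I = [[14, 0, -28], [-32, -2, 58], [0, 0, 0]].
Row 1: (14)·x + (0)·y + (-28)·1 = 0
Row 2: (-32)·x + (-2)·y + (58)·1 = 0
Row 3: (0)·x + (0)·y + (0)·1 = 0
Solving gives x = 2, y = -3.
Check: Q·(2, -3, 1) = (-10, 15, -5) = -5·(2, -3, 1).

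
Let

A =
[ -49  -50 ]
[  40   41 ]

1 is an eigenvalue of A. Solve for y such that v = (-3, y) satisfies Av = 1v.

3

We need (A - 1I)v = 0.
A - 1I = [[-50, -50], [40, 40]].
Row 1: (-50)·-3 + (-50)·y = 0
Row 2: (40)·-3 + (40)·y = 0
Solving gives y = 3.
Check: A·(-3, 3) = (-3, 3) = 1·(-3, 3).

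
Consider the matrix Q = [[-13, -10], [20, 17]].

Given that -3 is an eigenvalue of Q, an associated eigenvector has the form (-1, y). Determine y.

We need (Q + 3I)v = 0.
Q + 3I = [[-10, -10], [20, 20]].
Row 1: (-10)·-1 + (-10)·y = 0
Row 2: (20)·-1 + (20)·y = 0
Solving gives y = 1.
Check: Q·(-1, 1) = (3, -3) = -3·(-1, 1).

1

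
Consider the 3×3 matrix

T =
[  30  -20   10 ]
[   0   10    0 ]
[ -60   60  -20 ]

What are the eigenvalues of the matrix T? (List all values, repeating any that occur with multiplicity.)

Compute the characteristic polynomial p(s) = det(sI - T).
Expanding along the first row, p(s) = s^3 - 20s^2 + 100s.
Try s = 0: p(0) = 0, so 0 is a root.
Factor out s: p(s) = s·(s^2 - 20s + 100).
The quadratic factor is (s - 10)^2.
Eigenvalues: 0, 10, 10.

0, 10, 10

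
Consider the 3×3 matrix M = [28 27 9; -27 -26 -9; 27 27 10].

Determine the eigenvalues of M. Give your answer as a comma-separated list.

1, 1, 10

Compute the characteristic polynomial p(s) = det(sI - M).
Expanding along the first row, p(s) = s^3 - 12s^2 + 21s - 10.
Try s = 10: p(10) = 0, so 10 is a root.
Factor out (s - 10): p(s) = (s - 10)·(s^2 - 2s + 1).
The quadratic factor is (s - 1)^2.
Eigenvalues: 1, 1, 10.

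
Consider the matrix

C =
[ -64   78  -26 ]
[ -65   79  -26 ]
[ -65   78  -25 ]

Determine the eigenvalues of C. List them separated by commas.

Set up det(λI - C) = 0.
Expanding along the first row, p(λ) = λ^3 + 10λ^2 - 23λ + 12.
Rational-root test: λ = 1 gives p(1) = 0.
Dividing by (λ - 1) leaves λ^2 + 11λ - 12.
The quadratic factors as (λ + 12)·(λ - 1).
Eigenvalues: -12, 1, 1.

-12, 1, 1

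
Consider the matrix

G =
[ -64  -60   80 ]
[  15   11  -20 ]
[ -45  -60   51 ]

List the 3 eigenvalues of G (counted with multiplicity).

-9, -4, 11

Set up det(lambda·I - G) = 0.
Cofactor expansion gives p(lambda) = lambda^3 + 2·lambda^2 - 107·lambda - 396.
Rational-root test: lambda = -9 gives p(-9) = 0.
Dividing by (lambda + 9) leaves lambda^2 - 7·lambda - 44.
The quadratic factors as (lambda + 4)·(lambda - 11).
Eigenvalues: -9, -4, 11.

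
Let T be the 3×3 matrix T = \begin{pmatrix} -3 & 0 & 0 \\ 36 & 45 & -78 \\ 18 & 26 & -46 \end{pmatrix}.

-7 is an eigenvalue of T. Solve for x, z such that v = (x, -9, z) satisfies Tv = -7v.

We need (T + 7I)v = 0.
T + 7I = [[4, 0, 0], [36, 52, -78], [18, 26, -39]].
Row 1: (4)·x + (0)·-9 + (0)·z = 0
Row 2: (36)·x + (52)·-9 + (-78)·z = 0
Row 3: (18)·x + (26)·-9 + (-39)·z = 0
Solving gives x = 0, z = -6.
Check: T·(0, -9, -6) = (0, 63, 42) = -7·(0, -9, -6).

0, -6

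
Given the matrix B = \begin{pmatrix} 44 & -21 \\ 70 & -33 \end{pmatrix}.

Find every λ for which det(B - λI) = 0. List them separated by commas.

det(B - λI) = (44 - λ)(-33 - λ) - (-21)·(70) = λ^2 - 11λ + 18.
This factors as (λ - 2)·(λ - 9) = 0.
Eigenvalues: 2, 9.

2, 9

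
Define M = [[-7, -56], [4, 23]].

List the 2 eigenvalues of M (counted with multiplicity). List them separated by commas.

det(M - λI) = (-7 - λ)(23 - λ) - (-56)·(4) = λ^2 - 16λ + 63.
This factors as (λ - 7)·(λ - 9) = 0.
Eigenvalues: 7, 9.

7, 9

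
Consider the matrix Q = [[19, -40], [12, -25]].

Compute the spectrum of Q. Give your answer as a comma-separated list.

-5, -1

det(Q - λI) = (19 - λ)(-25 - λ) - (-40)·(12) = λ^2 + 6λ + 5.
This factors as (λ + 5)·(λ + 1) = 0.
Eigenvalues: -5, -1.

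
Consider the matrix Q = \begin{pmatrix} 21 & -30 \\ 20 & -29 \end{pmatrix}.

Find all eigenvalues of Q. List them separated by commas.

det(Q - λI) = (21 - λ)(-29 - λ) - (-30)·(20) = λ^2 + 8λ - 9.
This factors as (λ + 9)·(λ - 1) = 0.
Eigenvalues: -9, 1.

-9, 1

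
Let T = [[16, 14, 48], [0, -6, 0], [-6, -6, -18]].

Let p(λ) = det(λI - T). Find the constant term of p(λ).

p(λ) = λ^3 + 8λ^2 + 12λ.
The constant term is 0.

0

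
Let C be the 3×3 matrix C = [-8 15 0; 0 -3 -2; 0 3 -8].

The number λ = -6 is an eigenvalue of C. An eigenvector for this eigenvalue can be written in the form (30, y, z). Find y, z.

4, 6

We need (C + 6I)v = 0.
C + 6I = [[-2, 15, 0], [0, 3, -2], [0, 3, -2]].
Row 1: (-2)·30 + (15)·y + (0)·z = 0
Row 2: (0)·30 + (3)·y + (-2)·z = 0
Row 3: (0)·30 + (3)·y + (-2)·z = 0
Solving gives y = 4, z = 6.
Check: C·(30, 4, 6) = (-180, -24, -36) = -6·(30, 4, 6).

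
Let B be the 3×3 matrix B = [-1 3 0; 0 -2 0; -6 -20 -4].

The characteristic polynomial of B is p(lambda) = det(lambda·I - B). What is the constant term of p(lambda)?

8

p(lambda) = lambda^3 + 7·lambda^2 + 14·lambda + 8.
The constant term is 8.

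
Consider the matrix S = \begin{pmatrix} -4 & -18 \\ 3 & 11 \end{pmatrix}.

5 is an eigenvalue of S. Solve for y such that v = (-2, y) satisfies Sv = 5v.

1

We need (S - 5I)v = 0.
S - 5I = [[-9, -18], [3, 6]].
Row 1: (-9)·-2 + (-18)·y = 0
Row 2: (3)·-2 + (6)·y = 0
Solving gives y = 1.
Check: S·(-2, 1) = (-10, 5) = 5·(-2, 1).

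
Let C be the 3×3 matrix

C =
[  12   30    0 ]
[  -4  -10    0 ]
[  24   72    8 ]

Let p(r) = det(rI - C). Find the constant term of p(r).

p(r) = r^3 - 10r^2 + 16r.
The constant term is 0.

0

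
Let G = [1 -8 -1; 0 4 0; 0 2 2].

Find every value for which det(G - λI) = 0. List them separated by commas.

Compute the characteristic polynomial p(λ) = det(λI - G).
Expanding the 3×3 determinant: p(λ) = λ^3 - 7λ^2 + 14λ - 8.
Rational-root test: λ = 2 gives p(2) = 0.
Dividing by (λ - 2) leaves λ^2 - 5λ + 4.
The quadratic factors as (λ - 1)·(λ - 4).
Eigenvalues: 1, 2, 4.

1, 2, 4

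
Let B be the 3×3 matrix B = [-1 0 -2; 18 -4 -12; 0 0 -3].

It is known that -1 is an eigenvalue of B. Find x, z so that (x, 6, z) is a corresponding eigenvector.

1, 0

We need (B + 1I)v = 0.
B + 1I = [[0, 0, -2], [18, -3, -12], [0, 0, -2]].
Row 1: (0)·x + (0)·6 + (-2)·z = 0
Row 2: (18)·x + (-3)·6 + (-12)·z = 0
Row 3: (0)·x + (0)·6 + (-2)·z = 0
Solving gives x = 1, z = 0.
Check: B·(1, 6, 0) = (-1, -6, 0) = -1·(1, 6, 0).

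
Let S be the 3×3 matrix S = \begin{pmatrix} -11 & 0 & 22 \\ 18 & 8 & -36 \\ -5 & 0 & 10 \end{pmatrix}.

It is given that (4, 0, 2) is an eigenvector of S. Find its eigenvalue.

0

Compute Sv: S·(4, 0, 2) = (0, 0, 0).
Since Sv = λv, compare component 1: 0 = λ·4, so λ = 0.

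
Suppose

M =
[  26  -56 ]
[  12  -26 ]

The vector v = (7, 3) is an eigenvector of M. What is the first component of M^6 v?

First find the eigenvalue: Mv = (14, 6) = 2·(7, 3), so λ = 2.
Then M^6 v = λ^6·v = 2^6·(7, 3) = 64·(7, 3) = (448, 192).

448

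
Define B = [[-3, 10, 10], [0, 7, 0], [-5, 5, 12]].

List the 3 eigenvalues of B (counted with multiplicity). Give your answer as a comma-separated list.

The characteristic polynomial is p(r) = det(rI - B).
Cofactor expansion gives p(r) = r^3 - 16r^2 + 77r - 98.
Since p(2) = 0, r = 2 is a root.
Dividing by (r - 2) leaves r^2 - 14r + 49.
The quadratic factor is (r - 7)^2.
Eigenvalues: 2, 7, 7.

2, 7, 7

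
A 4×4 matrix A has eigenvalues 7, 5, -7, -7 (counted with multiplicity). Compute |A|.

det(A) is the product of the eigenvalues: (7) · (5) · (-7) · (-7) = 1715.

1715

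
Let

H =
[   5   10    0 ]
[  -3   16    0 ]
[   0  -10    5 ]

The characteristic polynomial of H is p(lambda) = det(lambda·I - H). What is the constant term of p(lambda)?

p(lambda) = lambda^3 - 26·lambda^2 + 215·lambda - 550.
The constant term is -550.

-550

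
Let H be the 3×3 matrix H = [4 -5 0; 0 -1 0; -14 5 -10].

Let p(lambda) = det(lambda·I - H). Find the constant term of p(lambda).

p(lambda) = lambda^3 + 7·lambda^2 - 34·lambda - 40.
The constant term is -40.

-40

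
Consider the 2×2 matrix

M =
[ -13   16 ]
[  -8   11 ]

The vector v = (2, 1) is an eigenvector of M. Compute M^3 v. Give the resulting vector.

(-250, -125)

First find the eigenvalue: Mv = (-10, -5) = -5·(2, 1), so λ = -5.
Then M^3 v = λ^3·v = (-5)^3·(2, 1) = -125·(2, 1) = (-250, -125).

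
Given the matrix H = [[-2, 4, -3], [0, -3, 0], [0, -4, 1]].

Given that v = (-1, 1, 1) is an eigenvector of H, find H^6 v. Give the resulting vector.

(-729, 729, 729)

First find the eigenvalue: Hv = (3, -3, -3) = -3·(-1, 1, 1), so λ = -3.
Then H^6 v = λ^6·v = (-3)^6·(-1, 1, 1) = 729·(-1, 1, 1) = (-729, 729, 729).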